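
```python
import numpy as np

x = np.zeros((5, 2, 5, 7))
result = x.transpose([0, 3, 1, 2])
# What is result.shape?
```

(5, 7, 2, 5)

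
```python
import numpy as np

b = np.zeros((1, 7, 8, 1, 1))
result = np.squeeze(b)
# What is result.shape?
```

(7, 8)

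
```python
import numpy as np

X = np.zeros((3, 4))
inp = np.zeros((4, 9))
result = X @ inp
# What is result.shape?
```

(3, 9)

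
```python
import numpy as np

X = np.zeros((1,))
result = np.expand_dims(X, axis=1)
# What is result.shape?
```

(1, 1)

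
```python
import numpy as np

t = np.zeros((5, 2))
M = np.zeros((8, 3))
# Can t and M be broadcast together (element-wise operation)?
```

No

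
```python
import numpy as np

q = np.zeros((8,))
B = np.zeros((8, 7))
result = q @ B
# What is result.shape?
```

(7,)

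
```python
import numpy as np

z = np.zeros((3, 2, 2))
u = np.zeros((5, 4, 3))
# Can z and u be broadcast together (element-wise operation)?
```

No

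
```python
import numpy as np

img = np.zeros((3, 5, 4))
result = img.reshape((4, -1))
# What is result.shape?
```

(4, 15)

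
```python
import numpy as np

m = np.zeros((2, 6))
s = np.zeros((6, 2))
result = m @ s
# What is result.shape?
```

(2, 2)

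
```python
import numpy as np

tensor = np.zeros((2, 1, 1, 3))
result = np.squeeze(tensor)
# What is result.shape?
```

(2, 3)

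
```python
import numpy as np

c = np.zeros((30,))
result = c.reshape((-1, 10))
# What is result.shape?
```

(3, 10)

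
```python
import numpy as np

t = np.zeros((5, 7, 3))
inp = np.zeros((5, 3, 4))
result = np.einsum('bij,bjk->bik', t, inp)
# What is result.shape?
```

(5, 7, 4)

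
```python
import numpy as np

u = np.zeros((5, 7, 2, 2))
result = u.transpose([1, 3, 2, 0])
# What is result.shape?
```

(7, 2, 2, 5)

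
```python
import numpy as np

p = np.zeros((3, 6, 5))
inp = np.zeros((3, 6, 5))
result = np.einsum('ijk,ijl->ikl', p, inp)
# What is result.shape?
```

(3, 5, 5)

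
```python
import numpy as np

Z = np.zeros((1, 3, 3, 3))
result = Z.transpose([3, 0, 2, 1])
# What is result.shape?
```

(3, 1, 3, 3)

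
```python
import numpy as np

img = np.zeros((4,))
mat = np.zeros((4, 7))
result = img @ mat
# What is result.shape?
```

(7,)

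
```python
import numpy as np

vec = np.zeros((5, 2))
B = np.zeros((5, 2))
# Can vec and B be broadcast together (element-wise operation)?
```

Yes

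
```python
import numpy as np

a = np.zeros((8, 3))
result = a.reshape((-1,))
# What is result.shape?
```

(24,)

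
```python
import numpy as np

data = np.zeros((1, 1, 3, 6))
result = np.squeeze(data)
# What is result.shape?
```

(3, 6)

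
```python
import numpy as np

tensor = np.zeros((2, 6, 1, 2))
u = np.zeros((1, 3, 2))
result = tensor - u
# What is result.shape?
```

(2, 6, 3, 2)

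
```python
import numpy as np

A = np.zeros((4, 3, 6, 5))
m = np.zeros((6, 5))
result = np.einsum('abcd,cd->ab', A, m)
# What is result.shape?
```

(4, 3)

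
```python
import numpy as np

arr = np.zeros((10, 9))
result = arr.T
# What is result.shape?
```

(9, 10)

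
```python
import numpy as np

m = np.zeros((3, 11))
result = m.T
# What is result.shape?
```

(11, 3)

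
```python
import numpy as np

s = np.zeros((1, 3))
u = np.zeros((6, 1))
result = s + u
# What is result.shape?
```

(6, 3)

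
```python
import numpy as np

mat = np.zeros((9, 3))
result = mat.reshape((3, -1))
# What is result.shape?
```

(3, 9)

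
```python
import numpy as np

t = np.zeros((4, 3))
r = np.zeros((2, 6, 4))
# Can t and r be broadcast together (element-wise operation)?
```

No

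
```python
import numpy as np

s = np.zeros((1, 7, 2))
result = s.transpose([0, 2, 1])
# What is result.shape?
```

(1, 2, 7)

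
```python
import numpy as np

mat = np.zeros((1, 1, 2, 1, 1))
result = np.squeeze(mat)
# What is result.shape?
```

(2,)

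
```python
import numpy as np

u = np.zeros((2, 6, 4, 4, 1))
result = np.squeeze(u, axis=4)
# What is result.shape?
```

(2, 6, 4, 4)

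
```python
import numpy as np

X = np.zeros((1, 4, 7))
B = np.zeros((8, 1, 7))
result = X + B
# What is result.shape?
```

(8, 4, 7)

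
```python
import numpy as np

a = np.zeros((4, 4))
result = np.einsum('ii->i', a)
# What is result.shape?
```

(4,)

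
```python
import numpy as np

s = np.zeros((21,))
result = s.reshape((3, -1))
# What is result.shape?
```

(3, 7)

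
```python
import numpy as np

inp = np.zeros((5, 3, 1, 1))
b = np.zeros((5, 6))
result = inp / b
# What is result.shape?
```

(5, 3, 5, 6)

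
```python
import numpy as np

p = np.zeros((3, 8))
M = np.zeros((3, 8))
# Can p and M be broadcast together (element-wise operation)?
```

Yes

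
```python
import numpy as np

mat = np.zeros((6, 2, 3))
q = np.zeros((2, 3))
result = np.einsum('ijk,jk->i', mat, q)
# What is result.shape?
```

(6,)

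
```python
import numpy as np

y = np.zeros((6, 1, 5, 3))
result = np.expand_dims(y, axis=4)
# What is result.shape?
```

(6, 1, 5, 3, 1)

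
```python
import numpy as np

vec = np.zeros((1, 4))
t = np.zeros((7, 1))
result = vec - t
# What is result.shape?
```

(7, 4)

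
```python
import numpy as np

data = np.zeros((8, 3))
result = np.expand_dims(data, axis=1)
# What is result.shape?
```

(8, 1, 3)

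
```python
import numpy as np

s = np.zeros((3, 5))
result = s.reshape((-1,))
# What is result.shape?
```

(15,)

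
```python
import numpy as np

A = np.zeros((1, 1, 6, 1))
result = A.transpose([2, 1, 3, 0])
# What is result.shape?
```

(6, 1, 1, 1)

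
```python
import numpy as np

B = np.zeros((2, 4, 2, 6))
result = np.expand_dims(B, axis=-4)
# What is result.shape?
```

(2, 1, 4, 2, 6)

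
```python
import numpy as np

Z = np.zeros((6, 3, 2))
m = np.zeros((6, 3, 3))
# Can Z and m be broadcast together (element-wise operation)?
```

No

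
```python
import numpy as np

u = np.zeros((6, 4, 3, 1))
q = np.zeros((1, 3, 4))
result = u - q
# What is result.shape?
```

(6, 4, 3, 4)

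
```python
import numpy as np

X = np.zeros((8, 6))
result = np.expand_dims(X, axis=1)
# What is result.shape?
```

(8, 1, 6)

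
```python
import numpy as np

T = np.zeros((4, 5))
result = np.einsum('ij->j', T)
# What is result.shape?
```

(5,)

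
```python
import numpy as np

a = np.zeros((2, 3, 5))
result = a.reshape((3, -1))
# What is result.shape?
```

(3, 10)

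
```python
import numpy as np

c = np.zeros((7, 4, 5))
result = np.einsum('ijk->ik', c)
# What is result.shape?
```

(7, 5)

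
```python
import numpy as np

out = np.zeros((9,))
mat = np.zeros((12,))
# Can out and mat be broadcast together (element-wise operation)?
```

No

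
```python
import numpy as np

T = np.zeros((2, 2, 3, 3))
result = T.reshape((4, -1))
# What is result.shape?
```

(4, 9)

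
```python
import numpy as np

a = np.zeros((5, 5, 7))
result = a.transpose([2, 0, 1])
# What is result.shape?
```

(7, 5, 5)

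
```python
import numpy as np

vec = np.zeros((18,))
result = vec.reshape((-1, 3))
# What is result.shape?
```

(6, 3)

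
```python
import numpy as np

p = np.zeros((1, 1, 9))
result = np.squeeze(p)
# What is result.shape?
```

(9,)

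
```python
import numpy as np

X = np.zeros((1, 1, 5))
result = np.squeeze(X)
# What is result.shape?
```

(5,)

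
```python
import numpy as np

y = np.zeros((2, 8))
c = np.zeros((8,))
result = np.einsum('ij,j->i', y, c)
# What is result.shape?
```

(2,)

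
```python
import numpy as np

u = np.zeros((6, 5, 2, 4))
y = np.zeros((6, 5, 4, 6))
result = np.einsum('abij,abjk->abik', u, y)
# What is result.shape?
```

(6, 5, 2, 6)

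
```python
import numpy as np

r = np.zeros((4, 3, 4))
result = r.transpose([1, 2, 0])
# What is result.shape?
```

(3, 4, 4)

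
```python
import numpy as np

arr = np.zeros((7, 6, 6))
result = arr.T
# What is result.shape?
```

(6, 6, 7)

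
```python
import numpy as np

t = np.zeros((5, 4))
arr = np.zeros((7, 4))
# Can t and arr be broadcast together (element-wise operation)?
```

No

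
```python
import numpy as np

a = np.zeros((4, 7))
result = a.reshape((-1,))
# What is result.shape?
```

(28,)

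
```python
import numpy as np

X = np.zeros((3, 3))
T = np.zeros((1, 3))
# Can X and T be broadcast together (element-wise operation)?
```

Yes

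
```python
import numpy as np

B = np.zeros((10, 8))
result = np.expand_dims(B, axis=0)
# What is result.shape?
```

(1, 10, 8)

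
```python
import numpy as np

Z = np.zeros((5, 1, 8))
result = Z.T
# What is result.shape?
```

(8, 1, 5)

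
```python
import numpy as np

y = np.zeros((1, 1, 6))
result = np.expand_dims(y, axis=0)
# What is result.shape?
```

(1, 1, 1, 6)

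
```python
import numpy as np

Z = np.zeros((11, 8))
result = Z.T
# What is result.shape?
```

(8, 11)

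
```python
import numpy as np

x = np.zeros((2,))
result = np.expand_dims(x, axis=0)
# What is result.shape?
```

(1, 2)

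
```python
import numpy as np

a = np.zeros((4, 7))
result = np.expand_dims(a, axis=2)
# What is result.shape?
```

(4, 7, 1)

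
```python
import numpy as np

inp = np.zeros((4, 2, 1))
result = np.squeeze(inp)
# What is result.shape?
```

(4, 2)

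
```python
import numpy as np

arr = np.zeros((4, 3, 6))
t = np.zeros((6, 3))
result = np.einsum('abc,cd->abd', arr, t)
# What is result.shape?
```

(4, 3, 3)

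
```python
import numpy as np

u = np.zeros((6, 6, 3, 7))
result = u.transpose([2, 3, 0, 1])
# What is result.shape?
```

(3, 7, 6, 6)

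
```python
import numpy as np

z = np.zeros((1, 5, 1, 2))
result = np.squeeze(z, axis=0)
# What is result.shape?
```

(5, 1, 2)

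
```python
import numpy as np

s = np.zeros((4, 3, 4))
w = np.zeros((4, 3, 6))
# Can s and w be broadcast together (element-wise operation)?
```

No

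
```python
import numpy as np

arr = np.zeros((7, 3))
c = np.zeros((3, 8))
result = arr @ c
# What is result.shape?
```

(7, 8)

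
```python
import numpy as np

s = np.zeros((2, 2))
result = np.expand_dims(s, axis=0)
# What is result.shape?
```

(1, 2, 2)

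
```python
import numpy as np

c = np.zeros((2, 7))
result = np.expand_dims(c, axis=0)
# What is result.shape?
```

(1, 2, 7)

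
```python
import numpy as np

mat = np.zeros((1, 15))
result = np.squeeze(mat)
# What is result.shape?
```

(15,)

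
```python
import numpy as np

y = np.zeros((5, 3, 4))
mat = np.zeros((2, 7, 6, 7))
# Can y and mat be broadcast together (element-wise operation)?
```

No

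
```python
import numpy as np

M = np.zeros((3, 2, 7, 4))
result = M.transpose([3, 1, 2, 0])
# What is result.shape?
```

(4, 2, 7, 3)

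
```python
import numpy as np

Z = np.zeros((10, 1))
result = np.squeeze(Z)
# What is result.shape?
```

(10,)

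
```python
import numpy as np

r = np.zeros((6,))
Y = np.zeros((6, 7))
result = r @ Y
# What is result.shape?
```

(7,)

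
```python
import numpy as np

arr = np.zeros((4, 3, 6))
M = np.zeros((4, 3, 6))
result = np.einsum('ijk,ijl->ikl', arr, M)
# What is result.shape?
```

(4, 6, 6)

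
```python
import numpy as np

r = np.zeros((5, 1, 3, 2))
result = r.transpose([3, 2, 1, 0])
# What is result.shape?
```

(2, 3, 1, 5)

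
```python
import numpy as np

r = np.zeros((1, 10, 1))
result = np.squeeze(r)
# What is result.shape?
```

(10,)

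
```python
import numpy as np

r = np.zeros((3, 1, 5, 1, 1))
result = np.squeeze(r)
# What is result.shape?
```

(3, 5)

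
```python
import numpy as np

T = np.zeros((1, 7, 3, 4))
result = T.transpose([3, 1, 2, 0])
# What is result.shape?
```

(4, 7, 3, 1)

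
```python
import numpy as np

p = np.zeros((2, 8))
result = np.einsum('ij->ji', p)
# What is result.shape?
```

(8, 2)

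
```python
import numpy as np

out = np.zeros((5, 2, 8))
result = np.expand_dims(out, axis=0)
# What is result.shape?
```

(1, 5, 2, 8)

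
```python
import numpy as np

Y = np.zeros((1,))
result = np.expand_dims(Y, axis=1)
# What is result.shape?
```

(1, 1)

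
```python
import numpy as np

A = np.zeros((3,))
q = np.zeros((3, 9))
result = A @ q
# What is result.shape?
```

(9,)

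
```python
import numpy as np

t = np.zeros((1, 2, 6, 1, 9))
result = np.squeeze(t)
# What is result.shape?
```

(2, 6, 9)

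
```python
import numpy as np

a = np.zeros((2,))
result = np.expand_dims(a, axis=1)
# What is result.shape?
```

(2, 1)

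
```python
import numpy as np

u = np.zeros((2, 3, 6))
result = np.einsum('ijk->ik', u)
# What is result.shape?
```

(2, 6)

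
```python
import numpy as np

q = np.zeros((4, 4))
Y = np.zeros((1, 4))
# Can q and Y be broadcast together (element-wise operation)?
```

Yes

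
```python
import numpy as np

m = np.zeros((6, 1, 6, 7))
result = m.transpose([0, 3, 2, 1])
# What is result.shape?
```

(6, 7, 6, 1)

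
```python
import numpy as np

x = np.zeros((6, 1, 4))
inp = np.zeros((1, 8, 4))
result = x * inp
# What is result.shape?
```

(6, 8, 4)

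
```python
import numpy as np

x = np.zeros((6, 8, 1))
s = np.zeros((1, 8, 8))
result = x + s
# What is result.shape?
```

(6, 8, 8)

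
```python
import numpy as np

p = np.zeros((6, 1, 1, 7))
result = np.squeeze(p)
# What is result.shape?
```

(6, 7)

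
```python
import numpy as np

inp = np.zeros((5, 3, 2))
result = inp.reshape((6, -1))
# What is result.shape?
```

(6, 5)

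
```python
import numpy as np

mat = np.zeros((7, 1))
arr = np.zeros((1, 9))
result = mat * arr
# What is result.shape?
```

(7, 9)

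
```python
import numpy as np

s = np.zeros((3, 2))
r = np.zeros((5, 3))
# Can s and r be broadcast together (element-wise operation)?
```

No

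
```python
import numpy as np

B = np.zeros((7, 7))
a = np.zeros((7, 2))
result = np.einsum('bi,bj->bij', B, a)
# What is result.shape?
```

(7, 7, 2)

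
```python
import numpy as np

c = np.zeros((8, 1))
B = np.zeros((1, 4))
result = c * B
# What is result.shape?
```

(8, 4)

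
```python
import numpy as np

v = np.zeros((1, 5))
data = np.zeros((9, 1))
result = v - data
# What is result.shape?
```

(9, 5)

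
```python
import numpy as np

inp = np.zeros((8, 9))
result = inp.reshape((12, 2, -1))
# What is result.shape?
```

(12, 2, 3)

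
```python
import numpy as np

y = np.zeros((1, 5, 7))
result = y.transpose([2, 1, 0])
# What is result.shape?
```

(7, 5, 1)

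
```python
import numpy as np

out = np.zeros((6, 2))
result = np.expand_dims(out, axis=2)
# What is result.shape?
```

(6, 2, 1)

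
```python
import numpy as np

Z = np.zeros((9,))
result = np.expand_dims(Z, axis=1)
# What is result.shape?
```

(9, 1)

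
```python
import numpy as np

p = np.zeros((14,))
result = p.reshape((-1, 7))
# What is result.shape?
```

(2, 7)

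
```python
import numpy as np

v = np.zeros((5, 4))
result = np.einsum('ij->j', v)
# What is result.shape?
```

(4,)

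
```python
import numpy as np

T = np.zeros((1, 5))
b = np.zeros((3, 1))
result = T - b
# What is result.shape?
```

(3, 5)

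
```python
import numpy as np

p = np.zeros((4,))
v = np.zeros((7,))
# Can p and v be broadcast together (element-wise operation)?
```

No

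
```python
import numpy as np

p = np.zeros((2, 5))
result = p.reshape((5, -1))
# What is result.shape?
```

(5, 2)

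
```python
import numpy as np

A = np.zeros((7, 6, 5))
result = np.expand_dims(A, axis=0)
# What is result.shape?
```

(1, 7, 6, 5)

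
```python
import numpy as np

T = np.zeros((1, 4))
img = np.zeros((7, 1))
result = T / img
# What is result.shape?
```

(7, 4)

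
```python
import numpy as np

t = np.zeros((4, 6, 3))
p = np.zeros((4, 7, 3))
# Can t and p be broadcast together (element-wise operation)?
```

No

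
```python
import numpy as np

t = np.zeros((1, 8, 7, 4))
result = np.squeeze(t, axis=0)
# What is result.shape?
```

(8, 7, 4)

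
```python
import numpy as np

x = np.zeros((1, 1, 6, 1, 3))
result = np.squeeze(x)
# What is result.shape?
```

(6, 3)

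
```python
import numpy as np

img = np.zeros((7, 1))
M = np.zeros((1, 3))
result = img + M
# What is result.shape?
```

(7, 3)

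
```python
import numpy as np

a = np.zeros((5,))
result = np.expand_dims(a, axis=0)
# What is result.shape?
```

(1, 5)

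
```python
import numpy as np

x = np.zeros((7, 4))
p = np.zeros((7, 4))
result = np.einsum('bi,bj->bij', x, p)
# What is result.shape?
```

(7, 4, 4)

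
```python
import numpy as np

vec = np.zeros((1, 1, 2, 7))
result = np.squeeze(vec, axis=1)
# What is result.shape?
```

(1, 2, 7)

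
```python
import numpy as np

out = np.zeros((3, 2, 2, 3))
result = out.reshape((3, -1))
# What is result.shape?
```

(3, 12)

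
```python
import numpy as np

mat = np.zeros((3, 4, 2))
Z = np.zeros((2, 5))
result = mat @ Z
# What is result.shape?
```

(3, 4, 5)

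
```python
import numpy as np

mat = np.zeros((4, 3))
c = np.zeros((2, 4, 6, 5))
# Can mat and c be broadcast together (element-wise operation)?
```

No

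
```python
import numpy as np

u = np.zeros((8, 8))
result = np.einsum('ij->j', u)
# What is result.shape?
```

(8,)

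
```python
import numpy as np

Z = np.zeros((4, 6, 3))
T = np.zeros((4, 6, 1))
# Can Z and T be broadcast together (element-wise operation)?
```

Yes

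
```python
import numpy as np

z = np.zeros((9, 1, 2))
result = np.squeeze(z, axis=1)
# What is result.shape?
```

(9, 2)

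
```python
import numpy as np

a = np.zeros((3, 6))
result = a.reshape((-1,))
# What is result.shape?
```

(18,)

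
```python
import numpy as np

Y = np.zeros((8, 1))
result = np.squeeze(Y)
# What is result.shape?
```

(8,)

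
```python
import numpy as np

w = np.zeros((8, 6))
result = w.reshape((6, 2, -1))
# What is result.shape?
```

(6, 2, 4)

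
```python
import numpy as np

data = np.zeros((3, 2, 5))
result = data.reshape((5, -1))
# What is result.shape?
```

(5, 6)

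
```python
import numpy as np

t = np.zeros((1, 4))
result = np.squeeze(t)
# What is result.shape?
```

(4,)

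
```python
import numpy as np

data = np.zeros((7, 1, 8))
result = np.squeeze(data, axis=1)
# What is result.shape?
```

(7, 8)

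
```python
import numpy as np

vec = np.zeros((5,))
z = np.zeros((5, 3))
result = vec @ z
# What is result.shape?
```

(3,)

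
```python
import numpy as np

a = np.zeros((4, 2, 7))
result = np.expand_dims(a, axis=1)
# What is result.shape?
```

(4, 1, 2, 7)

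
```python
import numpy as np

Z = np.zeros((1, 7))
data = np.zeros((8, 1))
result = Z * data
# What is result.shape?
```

(8, 7)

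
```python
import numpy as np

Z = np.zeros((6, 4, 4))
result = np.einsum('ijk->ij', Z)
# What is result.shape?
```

(6, 4)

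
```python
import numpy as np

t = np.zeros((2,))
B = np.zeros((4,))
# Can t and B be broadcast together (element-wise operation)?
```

No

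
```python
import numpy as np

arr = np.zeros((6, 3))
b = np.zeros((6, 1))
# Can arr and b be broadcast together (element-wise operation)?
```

Yes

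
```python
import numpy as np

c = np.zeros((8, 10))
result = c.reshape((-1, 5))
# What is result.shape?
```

(16, 5)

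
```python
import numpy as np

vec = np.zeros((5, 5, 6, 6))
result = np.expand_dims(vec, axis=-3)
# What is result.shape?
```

(5, 5, 1, 6, 6)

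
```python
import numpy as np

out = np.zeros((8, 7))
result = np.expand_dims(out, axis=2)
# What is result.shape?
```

(8, 7, 1)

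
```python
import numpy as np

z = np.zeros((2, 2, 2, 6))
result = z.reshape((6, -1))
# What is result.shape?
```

(6, 8)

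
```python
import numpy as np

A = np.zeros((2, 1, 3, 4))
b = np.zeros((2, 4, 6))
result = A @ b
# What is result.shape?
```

(2, 2, 3, 6)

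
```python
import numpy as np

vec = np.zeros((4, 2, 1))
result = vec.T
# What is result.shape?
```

(1, 2, 4)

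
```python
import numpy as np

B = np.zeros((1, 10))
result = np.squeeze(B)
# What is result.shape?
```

(10,)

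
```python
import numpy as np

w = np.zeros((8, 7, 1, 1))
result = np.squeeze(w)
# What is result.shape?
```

(8, 7)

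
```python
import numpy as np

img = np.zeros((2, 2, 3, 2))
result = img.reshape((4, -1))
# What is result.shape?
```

(4, 6)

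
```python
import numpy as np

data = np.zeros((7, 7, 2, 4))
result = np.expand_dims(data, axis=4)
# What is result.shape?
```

(7, 7, 2, 4, 1)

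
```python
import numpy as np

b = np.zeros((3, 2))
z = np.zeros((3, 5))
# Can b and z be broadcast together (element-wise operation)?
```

No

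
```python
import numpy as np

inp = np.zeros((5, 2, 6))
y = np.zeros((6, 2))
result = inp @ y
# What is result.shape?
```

(5, 2, 2)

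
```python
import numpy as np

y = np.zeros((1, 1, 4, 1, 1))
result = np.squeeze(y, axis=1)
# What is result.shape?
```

(1, 4, 1, 1)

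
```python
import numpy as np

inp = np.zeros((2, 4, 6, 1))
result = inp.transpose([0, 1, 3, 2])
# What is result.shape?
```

(2, 4, 1, 6)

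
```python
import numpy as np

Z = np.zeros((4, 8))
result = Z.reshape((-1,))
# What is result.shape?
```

(32,)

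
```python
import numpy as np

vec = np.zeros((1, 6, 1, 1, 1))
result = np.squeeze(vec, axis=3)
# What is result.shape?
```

(1, 6, 1, 1)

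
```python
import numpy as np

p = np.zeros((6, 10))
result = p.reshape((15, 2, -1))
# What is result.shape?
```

(15, 2, 2)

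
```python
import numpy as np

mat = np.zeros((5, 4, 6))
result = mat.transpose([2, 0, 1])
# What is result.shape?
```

(6, 5, 4)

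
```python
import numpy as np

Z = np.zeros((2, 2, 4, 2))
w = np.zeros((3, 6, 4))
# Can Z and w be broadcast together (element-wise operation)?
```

No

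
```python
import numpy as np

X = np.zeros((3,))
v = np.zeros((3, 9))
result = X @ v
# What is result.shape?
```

(9,)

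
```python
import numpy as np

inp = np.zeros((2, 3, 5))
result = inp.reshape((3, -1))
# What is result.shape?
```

(3, 10)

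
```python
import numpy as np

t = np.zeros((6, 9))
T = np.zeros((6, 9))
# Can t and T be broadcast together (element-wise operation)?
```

Yes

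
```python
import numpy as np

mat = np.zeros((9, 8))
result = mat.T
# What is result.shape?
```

(8, 9)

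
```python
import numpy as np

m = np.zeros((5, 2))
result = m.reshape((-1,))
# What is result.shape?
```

(10,)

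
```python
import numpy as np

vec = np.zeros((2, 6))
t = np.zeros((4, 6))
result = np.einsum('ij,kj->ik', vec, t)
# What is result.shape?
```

(2, 4)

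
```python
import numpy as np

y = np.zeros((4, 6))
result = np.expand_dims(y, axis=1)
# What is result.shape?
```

(4, 1, 6)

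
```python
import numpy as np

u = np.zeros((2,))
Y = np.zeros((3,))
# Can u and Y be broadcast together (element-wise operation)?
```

No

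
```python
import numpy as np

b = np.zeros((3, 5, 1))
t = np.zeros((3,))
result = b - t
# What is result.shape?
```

(3, 5, 3)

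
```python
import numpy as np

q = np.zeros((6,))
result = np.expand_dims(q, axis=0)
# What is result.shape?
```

(1, 6)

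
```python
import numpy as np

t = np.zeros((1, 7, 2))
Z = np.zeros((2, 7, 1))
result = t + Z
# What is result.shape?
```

(2, 7, 2)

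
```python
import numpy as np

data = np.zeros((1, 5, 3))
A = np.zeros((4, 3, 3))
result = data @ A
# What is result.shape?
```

(4, 5, 3)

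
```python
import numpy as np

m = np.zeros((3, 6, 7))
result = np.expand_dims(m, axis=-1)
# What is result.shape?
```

(3, 6, 7, 1)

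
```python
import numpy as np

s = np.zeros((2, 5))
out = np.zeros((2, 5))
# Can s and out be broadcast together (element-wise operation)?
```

Yes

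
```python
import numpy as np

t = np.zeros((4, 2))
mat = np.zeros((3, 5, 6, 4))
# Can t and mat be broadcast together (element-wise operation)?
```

No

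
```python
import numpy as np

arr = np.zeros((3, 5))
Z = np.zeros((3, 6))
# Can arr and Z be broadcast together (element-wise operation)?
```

No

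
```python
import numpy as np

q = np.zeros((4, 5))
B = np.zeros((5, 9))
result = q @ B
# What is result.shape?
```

(4, 9)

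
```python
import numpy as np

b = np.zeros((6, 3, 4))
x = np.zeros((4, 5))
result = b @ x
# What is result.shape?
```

(6, 3, 5)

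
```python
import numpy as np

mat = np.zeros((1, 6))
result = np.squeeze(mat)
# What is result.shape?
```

(6,)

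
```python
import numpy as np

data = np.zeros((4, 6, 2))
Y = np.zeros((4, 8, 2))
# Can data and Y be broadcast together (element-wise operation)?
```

No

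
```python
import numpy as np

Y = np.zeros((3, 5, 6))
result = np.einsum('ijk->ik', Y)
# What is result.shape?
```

(3, 6)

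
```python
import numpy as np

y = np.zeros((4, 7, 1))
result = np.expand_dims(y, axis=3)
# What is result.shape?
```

(4, 7, 1, 1)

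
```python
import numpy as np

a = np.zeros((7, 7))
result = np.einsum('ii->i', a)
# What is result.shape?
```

(7,)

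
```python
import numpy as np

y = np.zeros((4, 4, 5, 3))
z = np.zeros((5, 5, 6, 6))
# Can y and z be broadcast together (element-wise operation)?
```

No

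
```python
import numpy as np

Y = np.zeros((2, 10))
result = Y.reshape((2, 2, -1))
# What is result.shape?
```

(2, 2, 5)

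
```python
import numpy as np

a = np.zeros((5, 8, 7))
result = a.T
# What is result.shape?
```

(7, 8, 5)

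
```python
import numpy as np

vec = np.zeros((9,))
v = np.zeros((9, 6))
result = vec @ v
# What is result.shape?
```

(6,)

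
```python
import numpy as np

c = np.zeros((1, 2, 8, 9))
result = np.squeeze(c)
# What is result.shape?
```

(2, 8, 9)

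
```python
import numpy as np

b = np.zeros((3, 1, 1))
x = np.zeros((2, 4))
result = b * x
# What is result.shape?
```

(3, 2, 4)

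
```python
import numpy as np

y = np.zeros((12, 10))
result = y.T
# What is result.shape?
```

(10, 12)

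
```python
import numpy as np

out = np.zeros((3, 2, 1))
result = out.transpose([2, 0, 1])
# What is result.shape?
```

(1, 3, 2)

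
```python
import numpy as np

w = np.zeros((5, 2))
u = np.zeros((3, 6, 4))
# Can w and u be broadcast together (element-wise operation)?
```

No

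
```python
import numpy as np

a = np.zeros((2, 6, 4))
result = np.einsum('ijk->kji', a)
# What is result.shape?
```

(4, 6, 2)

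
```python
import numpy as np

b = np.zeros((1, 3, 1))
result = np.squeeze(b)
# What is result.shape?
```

(3,)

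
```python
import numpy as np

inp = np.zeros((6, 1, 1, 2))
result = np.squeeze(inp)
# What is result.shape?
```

(6, 2)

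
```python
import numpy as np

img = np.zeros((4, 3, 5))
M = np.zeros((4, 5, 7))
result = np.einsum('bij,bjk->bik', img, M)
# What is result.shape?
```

(4, 3, 7)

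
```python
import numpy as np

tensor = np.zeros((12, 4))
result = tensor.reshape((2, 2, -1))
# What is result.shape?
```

(2, 2, 12)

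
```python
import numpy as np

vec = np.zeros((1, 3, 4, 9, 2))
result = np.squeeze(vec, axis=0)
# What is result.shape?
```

(3, 4, 9, 2)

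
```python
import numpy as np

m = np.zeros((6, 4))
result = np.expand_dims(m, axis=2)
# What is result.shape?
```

(6, 4, 1)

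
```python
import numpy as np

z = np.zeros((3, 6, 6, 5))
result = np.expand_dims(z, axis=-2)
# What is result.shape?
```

(3, 6, 6, 1, 5)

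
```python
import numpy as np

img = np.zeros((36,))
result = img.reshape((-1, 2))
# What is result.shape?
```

(18, 2)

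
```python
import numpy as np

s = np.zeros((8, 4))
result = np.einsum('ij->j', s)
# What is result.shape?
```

(4,)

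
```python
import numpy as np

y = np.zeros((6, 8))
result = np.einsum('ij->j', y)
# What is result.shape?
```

(8,)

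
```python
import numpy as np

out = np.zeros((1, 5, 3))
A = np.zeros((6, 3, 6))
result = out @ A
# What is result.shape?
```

(6, 5, 6)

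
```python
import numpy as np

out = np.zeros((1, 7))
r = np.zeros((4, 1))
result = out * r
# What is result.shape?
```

(4, 7)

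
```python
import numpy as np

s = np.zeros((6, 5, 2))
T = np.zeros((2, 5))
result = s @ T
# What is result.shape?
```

(6, 5, 5)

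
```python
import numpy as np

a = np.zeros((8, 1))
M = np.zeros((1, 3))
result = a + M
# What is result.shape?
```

(8, 3)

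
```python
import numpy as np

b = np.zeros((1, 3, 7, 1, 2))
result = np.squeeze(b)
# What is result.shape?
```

(3, 7, 2)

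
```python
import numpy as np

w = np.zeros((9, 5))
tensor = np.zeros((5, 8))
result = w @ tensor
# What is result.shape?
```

(9, 8)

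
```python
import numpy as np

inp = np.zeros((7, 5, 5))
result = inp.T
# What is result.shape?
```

(5, 5, 7)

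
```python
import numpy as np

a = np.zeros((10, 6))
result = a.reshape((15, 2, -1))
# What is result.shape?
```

(15, 2, 2)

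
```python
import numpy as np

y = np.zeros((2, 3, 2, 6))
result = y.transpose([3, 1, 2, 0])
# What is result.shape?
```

(6, 3, 2, 2)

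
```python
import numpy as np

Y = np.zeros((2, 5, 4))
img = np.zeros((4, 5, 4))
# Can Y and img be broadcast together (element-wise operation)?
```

No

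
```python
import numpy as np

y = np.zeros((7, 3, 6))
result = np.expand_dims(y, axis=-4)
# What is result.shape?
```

(1, 7, 3, 6)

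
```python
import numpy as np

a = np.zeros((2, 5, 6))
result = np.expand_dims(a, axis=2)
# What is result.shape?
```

(2, 5, 1, 6)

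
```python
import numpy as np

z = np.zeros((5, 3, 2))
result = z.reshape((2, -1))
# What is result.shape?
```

(2, 15)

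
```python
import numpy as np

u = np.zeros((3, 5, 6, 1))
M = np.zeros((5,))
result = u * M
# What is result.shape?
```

(3, 5, 6, 5)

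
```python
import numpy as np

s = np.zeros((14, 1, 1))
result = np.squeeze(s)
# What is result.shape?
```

(14,)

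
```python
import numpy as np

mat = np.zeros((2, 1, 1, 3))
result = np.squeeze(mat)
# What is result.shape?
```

(2, 3)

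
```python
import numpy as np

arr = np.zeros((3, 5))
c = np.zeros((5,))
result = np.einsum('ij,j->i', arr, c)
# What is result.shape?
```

(3,)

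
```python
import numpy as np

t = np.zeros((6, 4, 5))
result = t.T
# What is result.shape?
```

(5, 4, 6)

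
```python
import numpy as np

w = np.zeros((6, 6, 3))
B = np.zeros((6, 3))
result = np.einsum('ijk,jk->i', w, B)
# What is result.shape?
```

(6,)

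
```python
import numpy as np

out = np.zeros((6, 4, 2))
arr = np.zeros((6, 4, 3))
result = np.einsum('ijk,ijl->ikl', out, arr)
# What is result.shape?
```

(6, 2, 3)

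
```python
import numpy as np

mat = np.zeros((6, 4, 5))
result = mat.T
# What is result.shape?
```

(5, 4, 6)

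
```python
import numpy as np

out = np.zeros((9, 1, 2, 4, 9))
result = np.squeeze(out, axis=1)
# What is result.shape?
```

(9, 2, 4, 9)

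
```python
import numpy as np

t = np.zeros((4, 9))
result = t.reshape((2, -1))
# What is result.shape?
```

(2, 18)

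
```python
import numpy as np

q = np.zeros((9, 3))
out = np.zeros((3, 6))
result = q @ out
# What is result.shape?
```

(9, 6)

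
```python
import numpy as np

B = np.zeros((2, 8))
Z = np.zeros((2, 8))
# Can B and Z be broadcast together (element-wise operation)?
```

Yes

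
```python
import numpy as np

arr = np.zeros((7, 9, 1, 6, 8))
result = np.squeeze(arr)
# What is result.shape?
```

(7, 9, 6, 8)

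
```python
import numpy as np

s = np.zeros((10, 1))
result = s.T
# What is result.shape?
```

(1, 10)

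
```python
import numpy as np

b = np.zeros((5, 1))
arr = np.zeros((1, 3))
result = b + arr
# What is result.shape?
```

(5, 3)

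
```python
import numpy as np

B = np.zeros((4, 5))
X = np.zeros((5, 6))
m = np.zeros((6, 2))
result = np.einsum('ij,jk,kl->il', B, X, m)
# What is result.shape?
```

(4, 2)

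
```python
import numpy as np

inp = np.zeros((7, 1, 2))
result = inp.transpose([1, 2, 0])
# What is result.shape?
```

(1, 2, 7)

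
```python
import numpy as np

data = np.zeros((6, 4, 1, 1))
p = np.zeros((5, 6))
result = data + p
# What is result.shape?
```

(6, 4, 5, 6)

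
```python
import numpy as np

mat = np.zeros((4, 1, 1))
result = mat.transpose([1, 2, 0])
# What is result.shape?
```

(1, 1, 4)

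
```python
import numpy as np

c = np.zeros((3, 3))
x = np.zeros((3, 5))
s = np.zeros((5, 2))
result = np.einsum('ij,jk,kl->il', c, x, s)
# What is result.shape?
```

(3, 2)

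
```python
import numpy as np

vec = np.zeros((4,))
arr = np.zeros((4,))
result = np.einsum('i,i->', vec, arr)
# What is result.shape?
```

()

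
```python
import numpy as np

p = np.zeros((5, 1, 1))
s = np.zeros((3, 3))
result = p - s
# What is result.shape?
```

(5, 3, 3)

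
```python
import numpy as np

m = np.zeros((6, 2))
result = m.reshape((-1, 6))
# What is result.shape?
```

(2, 6)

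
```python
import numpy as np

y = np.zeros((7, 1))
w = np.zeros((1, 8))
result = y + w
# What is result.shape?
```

(7, 8)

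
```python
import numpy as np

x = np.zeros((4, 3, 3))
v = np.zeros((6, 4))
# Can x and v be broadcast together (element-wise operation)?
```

No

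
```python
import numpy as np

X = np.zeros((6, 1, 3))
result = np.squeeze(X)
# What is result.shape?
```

(6, 3)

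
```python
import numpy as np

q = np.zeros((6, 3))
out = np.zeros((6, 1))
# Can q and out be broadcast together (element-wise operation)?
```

Yes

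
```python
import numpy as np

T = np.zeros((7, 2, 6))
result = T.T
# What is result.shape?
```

(6, 2, 7)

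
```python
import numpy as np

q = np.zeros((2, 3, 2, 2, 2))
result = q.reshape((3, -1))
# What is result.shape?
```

(3, 16)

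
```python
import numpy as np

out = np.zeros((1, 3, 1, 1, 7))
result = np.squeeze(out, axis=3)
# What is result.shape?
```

(1, 3, 1, 7)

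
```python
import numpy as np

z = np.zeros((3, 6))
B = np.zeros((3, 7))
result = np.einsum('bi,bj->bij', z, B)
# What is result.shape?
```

(3, 6, 7)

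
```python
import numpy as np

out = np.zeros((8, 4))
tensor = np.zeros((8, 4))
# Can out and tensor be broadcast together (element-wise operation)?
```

Yes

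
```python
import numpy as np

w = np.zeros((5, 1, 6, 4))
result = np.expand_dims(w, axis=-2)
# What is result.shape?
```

(5, 1, 6, 1, 4)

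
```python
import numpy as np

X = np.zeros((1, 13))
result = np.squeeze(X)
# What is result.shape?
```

(13,)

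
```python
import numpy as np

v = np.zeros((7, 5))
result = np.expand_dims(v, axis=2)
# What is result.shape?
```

(7, 5, 1)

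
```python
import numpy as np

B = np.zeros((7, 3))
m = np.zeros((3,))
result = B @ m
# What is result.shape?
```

(7,)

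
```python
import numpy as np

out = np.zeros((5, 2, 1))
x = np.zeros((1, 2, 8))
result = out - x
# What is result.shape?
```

(5, 2, 8)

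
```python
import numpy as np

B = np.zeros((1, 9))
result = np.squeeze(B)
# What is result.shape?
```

(9,)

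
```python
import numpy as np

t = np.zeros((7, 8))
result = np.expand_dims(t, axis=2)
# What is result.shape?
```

(7, 8, 1)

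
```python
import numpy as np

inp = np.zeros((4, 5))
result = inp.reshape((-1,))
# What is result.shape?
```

(20,)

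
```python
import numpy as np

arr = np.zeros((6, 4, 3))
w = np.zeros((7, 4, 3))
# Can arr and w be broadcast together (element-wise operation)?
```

No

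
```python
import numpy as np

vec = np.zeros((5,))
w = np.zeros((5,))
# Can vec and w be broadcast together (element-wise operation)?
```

Yes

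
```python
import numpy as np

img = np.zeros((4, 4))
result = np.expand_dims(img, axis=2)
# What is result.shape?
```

(4, 4, 1)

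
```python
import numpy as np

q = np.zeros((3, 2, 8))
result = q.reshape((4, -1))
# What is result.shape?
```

(4, 12)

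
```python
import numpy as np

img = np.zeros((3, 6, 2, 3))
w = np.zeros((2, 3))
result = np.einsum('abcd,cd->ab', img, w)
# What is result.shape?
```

(3, 6)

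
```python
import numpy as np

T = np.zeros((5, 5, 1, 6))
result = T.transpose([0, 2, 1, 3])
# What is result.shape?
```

(5, 1, 5, 6)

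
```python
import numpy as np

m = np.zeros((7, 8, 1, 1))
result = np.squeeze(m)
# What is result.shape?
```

(7, 8)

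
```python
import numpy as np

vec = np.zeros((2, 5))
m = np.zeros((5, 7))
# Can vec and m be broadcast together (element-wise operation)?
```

No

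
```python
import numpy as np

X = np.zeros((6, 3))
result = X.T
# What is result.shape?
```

(3, 6)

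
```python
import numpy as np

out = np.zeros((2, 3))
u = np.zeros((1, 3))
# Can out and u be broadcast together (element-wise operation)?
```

Yes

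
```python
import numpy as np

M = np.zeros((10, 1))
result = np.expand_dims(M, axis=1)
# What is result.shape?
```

(10, 1, 1)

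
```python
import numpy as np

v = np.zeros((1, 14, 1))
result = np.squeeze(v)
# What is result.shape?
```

(14,)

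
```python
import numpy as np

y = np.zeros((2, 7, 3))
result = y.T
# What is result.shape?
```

(3, 7, 2)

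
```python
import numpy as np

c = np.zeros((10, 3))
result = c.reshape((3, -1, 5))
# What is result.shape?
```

(3, 2, 5)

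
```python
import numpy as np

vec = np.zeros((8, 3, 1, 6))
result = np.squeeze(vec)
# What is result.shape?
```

(8, 3, 6)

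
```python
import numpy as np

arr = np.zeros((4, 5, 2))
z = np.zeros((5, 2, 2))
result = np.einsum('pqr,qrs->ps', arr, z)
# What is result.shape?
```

(4, 2)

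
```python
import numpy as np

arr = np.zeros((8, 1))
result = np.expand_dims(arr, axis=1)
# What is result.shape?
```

(8, 1, 1)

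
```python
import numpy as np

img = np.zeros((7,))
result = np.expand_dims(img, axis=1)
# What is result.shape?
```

(7, 1)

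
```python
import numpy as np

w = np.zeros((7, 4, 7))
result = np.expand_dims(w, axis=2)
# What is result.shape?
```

(7, 4, 1, 7)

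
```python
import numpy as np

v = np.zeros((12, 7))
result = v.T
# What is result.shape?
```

(7, 12)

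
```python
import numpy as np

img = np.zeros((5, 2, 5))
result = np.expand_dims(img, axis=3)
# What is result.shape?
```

(5, 2, 5, 1)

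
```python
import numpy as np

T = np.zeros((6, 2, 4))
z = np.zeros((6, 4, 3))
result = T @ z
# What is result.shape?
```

(6, 2, 3)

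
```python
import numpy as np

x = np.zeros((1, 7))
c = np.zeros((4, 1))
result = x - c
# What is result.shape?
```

(4, 7)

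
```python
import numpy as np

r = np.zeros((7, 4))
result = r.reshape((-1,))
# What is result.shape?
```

(28,)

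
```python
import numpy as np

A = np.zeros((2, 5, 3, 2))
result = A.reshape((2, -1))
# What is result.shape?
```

(2, 30)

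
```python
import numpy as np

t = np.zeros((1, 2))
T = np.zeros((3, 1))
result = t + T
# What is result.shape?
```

(3, 2)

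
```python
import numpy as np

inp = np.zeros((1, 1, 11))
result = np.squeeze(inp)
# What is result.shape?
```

(11,)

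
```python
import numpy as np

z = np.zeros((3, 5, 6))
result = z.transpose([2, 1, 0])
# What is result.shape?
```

(6, 5, 3)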